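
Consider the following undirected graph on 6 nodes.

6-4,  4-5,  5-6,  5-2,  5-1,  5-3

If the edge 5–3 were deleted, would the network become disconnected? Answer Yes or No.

Yes

Without the 5–3 edge there is no alternate route between 5 and 3, so the network disconnects. It is a bridge.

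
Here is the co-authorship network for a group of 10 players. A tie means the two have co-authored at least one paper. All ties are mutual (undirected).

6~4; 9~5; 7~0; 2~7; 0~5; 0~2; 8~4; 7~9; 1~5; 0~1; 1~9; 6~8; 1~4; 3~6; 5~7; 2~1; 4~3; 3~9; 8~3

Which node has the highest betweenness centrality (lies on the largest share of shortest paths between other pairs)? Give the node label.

Unnormalized betweenness of each node: 0:47/60, 1:349/30, 2:9/20, 3:57/10, 4:97/12, 5:31/30, 6:0, 7:7/4, 8:0, 9:227/30.
1 has the largest value, 349/30, making it the main broker — the node through which the most shortest paths run.

1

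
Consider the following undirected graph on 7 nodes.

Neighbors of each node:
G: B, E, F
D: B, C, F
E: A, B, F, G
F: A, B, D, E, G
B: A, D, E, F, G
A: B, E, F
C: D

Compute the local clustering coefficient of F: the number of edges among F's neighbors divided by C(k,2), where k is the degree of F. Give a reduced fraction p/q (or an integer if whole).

F's neighbors: A, B, D, E, and G (k = 5).
Possible neighbor pairs: C(5,2) = 10. Edges among them: A–B, A–E, B–D, B–E, B–G, E–G → e = 6.
Clustering(F) = 6/10 = 3/5.

3/5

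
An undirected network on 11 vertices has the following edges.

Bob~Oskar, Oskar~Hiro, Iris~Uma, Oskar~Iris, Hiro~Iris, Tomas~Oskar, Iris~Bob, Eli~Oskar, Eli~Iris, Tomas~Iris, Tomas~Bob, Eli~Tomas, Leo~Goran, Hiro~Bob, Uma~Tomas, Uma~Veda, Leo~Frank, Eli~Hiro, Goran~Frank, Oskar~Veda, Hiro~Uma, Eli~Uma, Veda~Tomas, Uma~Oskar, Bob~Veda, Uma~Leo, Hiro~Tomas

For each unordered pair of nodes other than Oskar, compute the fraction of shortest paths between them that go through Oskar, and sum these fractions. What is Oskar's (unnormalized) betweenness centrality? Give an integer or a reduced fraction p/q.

113/60

Pairs whose geodesics pass through Oskar — Bob–Uma: 1/5; Bob–Eli: 1/4; Bob–Goran: 1/5; Bob–Leo: 1/5; Bob–Frank: 1/5; Hiro–Veda: 1/4; Veda–Eli: 1/3; Veda–Iris: 1/4.
All other pairs contribute 0.
Summing the contributions gives betweenness(Oskar) = 113/60.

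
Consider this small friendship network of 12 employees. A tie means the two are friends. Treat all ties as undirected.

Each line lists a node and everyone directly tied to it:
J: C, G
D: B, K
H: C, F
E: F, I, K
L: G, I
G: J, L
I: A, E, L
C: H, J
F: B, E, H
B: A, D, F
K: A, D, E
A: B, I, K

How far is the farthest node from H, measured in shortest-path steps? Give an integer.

Distances from H: A:3, B:2, C:1, D:3, E:2, F:1, G:3, I:3, J:2, K:3, L:4.
The largest is 4 (to L), so the eccentricity of H is 4.

4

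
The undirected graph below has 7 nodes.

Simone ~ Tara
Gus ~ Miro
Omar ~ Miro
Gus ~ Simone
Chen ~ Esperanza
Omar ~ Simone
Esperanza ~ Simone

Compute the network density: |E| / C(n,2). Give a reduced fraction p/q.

1/3

There are 7 edges and 7 nodes, so the maximum possible is C(7,2) = 21.
Density = 7/21 = 1/3.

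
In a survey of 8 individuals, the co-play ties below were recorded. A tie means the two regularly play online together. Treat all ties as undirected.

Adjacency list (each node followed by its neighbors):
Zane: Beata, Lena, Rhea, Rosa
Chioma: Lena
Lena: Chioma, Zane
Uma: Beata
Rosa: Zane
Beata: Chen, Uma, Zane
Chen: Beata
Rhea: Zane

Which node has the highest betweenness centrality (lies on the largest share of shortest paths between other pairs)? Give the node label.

Zane

Unnormalized betweenness of each node: Beata:11, Chen:0, Chioma:0, Lena:6, Rhea:0, Rosa:0, Uma:0, Zane:17.
Zane has the largest value, 17, making it the main broker — the node through which the most shortest paths run.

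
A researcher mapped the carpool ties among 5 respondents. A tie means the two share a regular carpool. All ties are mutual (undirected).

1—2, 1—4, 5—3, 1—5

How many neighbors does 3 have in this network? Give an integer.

1

3 is directly tied to 5. That is 1 neighbor, so the degree of 3 is 1.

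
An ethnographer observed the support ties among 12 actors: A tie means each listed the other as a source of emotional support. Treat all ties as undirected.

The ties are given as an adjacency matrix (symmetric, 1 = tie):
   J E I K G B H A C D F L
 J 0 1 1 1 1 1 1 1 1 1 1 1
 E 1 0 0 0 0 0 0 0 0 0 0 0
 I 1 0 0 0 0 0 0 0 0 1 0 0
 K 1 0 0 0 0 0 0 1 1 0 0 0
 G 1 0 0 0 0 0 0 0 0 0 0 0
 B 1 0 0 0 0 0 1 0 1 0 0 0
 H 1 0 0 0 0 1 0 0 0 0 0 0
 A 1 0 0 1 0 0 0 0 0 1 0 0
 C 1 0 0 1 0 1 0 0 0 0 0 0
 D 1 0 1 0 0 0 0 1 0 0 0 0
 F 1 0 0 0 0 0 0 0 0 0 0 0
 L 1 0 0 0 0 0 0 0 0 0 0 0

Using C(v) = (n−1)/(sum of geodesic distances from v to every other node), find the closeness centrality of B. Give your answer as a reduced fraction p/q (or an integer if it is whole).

Distances from B: A:2, C:1, D:2, E:2, F:2, G:2, H:1, I:2, J:1, K:2, L:2. Sum = 19.
n = 12, so closeness = 11/19.

11/19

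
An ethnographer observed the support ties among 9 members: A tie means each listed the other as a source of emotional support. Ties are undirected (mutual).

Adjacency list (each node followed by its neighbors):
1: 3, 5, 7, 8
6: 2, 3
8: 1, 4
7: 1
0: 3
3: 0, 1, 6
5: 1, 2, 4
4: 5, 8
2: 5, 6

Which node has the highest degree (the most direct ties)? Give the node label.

Degrees — 0:1, 1:4, 2:2, 3:3, 4:2, 5:3, 6:2, 7:1, 8:2.
The maximum is 4, attained only by 1.

1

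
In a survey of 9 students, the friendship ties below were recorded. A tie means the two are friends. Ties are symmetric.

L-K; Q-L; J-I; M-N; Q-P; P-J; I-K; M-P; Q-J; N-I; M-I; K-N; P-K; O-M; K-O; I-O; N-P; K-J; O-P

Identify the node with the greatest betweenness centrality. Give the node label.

K

Unnormalized betweenness of each node: I:28/15, J:23/15, K:71/12, L:1/3, M:9/20, N:13/20, O:13/20, P:27/5, Q:6/5.
K has the largest value, 71/12, making it the main broker — the node through which the most shortest paths run.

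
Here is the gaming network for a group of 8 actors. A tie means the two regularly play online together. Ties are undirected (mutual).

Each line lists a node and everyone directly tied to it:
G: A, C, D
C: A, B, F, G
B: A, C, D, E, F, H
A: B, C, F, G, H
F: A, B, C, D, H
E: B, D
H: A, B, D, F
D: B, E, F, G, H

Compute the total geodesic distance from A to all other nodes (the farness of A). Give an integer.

9

Distances from A: B:1, C:1, D:2, E:2, F:1, G:1, H:1.
Sum = 1 + 1 + 2 + 2 + 1 + 1 + 1 = 9.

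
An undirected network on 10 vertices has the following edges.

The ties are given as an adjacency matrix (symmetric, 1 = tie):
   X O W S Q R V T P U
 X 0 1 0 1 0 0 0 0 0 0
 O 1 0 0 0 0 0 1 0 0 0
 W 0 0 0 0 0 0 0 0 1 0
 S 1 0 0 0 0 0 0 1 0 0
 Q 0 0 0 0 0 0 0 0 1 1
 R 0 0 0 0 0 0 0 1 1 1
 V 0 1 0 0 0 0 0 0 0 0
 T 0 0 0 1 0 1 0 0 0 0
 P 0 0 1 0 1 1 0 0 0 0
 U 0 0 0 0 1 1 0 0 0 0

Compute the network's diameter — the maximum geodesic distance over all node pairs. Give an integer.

Eccentricity of each node (its greatest distance to any other): O:6, P:6, Q:7, R:5, S:4, T:4, U:6, V:7, W:7, X:5.
The maximum eccentricity is 7, realized for instance by the pair W–V via W – P – R – T – S – X – O – V. So the diameter is 7.

7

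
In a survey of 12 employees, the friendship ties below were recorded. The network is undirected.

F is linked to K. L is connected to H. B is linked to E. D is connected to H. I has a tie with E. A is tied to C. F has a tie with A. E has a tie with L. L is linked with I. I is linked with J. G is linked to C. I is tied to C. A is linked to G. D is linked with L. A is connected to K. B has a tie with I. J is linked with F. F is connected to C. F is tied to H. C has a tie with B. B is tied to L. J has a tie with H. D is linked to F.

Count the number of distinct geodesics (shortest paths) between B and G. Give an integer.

The shortest distance is 2, and the only length-2 path is B–C–G. So there is exactly 1 shortest path.

1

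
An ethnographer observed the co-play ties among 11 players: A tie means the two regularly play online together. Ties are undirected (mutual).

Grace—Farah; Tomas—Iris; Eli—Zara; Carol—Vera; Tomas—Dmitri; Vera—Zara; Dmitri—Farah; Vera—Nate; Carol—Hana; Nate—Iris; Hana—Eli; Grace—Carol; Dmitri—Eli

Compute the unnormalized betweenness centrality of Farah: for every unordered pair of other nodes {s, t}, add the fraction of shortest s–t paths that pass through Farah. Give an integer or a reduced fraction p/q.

23/6

Pairs whose geodesics pass through Farah — Grace–Eli: 1/2; Grace–Iris: 1/2; Grace–Tomas: 1; Grace–Dmitri: 1; Carol–Tomas: 1/3; Carol–Dmitri: 1/2.
All other pairs contribute 0.
Summing the contributions gives betweenness(Farah) = 23/6.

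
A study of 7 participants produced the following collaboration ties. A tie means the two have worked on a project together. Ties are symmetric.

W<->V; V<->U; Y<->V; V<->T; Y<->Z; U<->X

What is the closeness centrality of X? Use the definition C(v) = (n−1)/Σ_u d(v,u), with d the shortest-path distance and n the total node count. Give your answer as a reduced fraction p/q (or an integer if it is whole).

Distances from X: T:3, U:1, V:2, W:3, Y:3, Z:4. Sum = 16.
n = 7, so closeness = 6/16 = 3/8.

3/8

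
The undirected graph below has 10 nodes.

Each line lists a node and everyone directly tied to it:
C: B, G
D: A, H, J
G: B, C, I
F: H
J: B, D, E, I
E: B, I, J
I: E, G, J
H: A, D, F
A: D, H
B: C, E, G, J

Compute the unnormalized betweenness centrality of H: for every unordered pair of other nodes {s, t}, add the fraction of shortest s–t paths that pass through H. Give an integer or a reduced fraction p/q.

8

Pairs whose geodesics pass through H — D–F: 1; A–F: 1; F–G: 2/2; F–J: 1; F–C: 1; F–E: 1; F–I: 1; F–B: 1.
All other pairs contribute 0.
Summing the contributions gives betweenness(H) = 8.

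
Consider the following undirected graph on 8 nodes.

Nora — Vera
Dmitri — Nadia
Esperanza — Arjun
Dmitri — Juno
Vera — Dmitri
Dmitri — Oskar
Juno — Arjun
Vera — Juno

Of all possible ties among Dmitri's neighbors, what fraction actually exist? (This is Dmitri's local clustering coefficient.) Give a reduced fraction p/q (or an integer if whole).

Dmitri's neighbors: Juno, Nadia, Oskar, and Vera (k = 4).
Possible neighbor pairs: C(4,2) = 6. Edges among them: Juno–Vera → e = 1.
Clustering(Dmitri) = 1/6.

1/6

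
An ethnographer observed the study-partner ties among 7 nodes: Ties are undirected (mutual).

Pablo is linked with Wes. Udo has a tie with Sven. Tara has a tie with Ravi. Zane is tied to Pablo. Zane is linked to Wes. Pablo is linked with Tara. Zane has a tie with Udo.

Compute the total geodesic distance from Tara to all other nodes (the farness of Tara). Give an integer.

13

Distances from Tara: Pablo:1, Ravi:1, Sven:4, Udo:3, Wes:2, Zane:2.
Sum = 1 + 1 + 4 + 3 + 2 + 2 = 13.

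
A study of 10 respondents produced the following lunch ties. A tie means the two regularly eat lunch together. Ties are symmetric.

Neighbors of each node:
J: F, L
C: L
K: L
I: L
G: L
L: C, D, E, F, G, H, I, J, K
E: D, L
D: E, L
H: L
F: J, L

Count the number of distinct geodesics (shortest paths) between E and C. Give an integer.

The shortest distance is 2, and the only length-2 path is E–L–C. So there is exactly 1 shortest path.

1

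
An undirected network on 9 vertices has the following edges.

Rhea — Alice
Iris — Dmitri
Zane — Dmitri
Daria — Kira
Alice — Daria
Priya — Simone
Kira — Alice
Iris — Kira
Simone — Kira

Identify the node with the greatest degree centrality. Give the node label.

Degrees — Alice:3, Daria:2, Dmitri:2, Iris:2, Kira:4, Priya:1, Rhea:1, Simone:2, Zane:1.
The maximum is 4, attained only by Kira.

Kira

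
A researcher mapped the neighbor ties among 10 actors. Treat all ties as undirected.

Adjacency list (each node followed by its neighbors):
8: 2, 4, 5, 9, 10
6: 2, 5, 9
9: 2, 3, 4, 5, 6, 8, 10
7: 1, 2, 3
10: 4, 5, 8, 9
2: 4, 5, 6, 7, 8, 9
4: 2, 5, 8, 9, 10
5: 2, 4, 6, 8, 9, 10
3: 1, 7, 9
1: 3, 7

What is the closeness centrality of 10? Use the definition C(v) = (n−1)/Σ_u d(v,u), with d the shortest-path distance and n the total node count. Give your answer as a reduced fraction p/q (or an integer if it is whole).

9/16

Distances from 10: 1:3, 2:2, 3:2, 4:1, 5:1, 6:2, 7:3, 8:1, 9:1. Sum = 16.
n = 10, so closeness = 9/16.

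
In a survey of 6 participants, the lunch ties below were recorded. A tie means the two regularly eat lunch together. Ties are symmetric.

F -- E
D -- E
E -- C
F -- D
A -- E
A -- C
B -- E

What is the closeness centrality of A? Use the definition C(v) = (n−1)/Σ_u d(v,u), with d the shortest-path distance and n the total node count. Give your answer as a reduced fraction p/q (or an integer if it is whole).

Distances from A: B:2, C:1, D:2, E:1, F:2. Sum = 8.
n = 6, so closeness = 5/8.

5/8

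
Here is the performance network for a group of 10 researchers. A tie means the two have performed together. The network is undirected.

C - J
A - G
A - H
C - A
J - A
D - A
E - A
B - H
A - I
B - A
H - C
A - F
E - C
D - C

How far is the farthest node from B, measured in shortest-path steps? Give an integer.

Distances from B: A:1, C:2, D:2, E:2, F:2, G:2, H:1, I:2, J:2.
The largest is 2 (to F, E, I, J, G, C, and D), so the eccentricity of B is 2.

2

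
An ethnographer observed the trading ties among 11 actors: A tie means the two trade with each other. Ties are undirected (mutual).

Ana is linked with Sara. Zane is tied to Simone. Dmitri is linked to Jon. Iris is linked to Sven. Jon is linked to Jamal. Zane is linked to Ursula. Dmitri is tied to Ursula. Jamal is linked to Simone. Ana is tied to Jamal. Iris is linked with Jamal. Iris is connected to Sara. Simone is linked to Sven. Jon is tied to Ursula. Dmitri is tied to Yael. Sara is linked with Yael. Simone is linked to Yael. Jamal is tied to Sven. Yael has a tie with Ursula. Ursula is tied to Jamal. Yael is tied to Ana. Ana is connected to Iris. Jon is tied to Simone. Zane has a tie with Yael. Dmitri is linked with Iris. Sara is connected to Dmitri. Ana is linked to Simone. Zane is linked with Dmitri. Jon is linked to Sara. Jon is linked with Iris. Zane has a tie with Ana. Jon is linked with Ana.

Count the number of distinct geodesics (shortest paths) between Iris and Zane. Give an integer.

The shortest distance is 2. The length-2 paths are: Iris–Ana–Zane; Iris–Dmitri–Zane.
That gives 2 distinct shortest paths.

2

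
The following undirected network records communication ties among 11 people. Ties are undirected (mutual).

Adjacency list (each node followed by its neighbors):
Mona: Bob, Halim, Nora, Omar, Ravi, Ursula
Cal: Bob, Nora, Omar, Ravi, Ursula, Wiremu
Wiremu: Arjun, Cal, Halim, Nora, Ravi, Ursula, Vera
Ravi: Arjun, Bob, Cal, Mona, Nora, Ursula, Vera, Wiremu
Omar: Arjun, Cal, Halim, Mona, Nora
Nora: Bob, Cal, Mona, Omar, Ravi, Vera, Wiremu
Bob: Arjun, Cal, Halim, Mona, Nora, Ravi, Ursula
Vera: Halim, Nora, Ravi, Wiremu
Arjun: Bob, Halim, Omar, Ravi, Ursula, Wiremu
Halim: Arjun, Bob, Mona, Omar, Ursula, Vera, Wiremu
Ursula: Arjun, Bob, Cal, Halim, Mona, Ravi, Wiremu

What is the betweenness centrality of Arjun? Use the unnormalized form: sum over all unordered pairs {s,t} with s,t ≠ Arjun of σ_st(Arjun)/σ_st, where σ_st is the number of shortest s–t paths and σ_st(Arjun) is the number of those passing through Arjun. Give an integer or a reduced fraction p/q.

Pairs whose geodesics pass through Arjun — Bob–Wiremu: 1/6; Bob–Omar: 1/5; Wiremu–Omar: 1/4; Halim–Ravi: 1/6; Ravi–Omar: 1/4; Omar–Ursula: 1/4.
All other pairs contribute 0.
Summing the contributions gives betweenness(Arjun) = 77/60.

77/60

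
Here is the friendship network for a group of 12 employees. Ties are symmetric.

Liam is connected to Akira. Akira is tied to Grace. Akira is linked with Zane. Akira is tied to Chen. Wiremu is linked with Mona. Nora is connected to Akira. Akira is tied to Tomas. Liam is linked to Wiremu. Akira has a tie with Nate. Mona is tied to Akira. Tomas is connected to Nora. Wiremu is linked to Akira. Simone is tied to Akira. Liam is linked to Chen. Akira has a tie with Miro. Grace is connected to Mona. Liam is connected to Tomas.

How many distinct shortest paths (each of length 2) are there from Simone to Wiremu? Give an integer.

1

The shortest distance is 2, and the only length-2 path is Simone–Akira–Wiremu. So there is exactly 1 shortest path.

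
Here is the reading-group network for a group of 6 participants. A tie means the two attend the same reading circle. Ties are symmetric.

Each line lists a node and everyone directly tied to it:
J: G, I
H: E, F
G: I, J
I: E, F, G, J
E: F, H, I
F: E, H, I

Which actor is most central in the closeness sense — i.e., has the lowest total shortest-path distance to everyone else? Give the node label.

I

Farness (sum of distances to all others) for each node — E:7, F:7, G:9, H:10, I:6, J:9.
The smallest farness is 6, for I, so I has the highest closeness.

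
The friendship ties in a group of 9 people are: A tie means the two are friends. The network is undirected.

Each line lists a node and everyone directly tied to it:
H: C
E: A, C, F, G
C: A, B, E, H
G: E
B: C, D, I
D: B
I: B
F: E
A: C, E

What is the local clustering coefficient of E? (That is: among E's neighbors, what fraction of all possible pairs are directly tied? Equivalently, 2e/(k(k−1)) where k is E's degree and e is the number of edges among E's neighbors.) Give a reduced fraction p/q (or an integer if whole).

E's neighbors: A, C, F, and G (k = 4).
Possible neighbor pairs: C(4,2) = 6. Edges among them: A–C → e = 1.
Clustering(E) = 1/6.

1/6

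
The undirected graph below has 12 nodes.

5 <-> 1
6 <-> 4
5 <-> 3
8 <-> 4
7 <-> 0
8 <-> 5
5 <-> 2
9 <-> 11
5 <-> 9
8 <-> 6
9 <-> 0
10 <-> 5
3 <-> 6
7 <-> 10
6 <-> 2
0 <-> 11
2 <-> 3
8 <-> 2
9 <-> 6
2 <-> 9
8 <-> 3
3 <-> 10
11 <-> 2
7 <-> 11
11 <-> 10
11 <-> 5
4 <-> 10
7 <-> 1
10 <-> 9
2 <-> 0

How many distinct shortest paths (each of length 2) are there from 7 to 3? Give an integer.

The shortest distance is 2, and the only length-2 path is 7–10–3. So there is exactly 1 shortest path.

1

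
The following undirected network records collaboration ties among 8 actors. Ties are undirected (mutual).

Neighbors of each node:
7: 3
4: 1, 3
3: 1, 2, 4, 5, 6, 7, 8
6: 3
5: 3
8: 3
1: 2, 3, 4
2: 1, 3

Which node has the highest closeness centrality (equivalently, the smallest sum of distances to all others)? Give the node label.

3

Farness (sum of distances to all others) for each node — 1:11, 2:12, 3:7, 4:12, 5:13, 6:13, 7:13, 8:13.
The smallest farness is 7, for 3, so 3 has the highest closeness.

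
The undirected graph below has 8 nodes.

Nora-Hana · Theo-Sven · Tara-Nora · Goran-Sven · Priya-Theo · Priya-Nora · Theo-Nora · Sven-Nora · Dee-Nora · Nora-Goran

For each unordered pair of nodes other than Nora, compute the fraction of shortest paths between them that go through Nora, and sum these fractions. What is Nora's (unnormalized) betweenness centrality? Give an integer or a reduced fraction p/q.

Pairs whose geodesics pass through Nora — Tara–Theo: 1; Tara–Hana: 1; Tara–Priya: 1; Tara–Goran: 1; Tara–Dee: 1; Tara–Sven: 1; Theo–Hana: 1; Theo–Goran: 1/2; Theo–Dee: 1; Hana–Priya: 1; Hana–Goran: 1; Hana–Dee: 1; Hana–Sven: 1; Priya–Goran: 1 … (+4 more pairs).
All other pairs contribute 0.
Summing the contributions gives betweenness(Nora) = 17.

17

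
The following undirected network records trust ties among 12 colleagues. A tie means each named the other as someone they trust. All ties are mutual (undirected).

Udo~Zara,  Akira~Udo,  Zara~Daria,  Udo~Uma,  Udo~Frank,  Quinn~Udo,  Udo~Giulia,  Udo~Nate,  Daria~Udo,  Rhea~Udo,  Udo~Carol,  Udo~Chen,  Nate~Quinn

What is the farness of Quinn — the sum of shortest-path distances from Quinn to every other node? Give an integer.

Distances from Quinn: Akira:2, Carol:2, Chen:2, Daria:2, Frank:2, Giulia:2, Nate:1, Rhea:2, Udo:1, Uma:2, Zara:2.
Sum = 2 + 2 + 2 + 2 + 2 + 2 + 1 + 2 + 1 + 2 + 2 = 20.

20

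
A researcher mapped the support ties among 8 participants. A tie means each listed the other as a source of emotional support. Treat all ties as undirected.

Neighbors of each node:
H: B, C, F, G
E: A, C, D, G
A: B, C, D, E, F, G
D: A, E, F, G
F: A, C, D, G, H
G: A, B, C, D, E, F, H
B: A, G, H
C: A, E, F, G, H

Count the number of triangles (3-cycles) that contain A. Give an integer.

9

A's neighbors: B, C, D, E, F, and G.
Neighbor pairs that are themselves tied: A–B–G; A–C–E; A–C–F; A–C–G; A–D–E; A–D–F; A–D–G; A–E–G; A–F–G. Each forms one triangle with A, for 9 in total.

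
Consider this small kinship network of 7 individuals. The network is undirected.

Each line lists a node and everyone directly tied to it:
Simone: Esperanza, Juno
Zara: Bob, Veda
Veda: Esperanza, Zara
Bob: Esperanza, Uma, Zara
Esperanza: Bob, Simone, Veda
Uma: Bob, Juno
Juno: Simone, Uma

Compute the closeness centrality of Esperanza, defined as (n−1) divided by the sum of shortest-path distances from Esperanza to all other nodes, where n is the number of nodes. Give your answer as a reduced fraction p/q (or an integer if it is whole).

2/3

Distances from Esperanza: Bob:1, Juno:2, Simone:1, Uma:2, Veda:1, Zara:2. Sum = 9.
n = 7, so closeness = 6/9 = 2/3.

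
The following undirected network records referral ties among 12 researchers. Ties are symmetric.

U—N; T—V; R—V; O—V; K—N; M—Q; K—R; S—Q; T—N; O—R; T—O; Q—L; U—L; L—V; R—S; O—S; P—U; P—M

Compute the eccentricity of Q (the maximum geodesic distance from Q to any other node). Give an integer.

Distances from Q: K:3, L:1, M:1, N:3, O:2, P:2, R:2, S:1, T:3, U:2, V:2.
The largest is 3 (to N, T, and K), so the eccentricity of Q is 3.

3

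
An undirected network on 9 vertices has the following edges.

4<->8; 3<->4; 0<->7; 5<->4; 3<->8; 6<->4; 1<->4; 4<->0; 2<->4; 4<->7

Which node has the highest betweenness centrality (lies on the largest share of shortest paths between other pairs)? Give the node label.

4

Unnormalized betweenness of each node: 0:0, 1:0, 2:0, 3:0, 4:26, 5:0, 6:0, 7:0, 8:0.
4 has the largest value, 26, making it the main broker — the node through which the most shortest paths run.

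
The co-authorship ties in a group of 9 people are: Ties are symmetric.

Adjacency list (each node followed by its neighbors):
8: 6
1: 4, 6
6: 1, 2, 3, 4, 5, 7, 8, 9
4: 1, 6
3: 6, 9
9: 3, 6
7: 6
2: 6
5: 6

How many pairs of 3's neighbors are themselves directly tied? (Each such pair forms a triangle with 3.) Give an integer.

1

3's neighbors: 6 and 9.
Neighbor pairs that are themselves tied: 3–6–9. Each forms one triangle with 3, for 1 in total.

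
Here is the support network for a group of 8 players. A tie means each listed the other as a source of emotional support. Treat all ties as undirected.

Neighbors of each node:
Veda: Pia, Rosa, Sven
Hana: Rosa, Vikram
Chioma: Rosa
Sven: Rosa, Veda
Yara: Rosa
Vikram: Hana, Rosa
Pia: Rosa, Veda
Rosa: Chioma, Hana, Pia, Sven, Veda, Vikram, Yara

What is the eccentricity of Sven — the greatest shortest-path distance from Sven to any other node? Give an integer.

Distances from Sven: Chioma:2, Hana:2, Pia:2, Rosa:1, Veda:1, Vikram:2, Yara:2.
The largest is 2 (to Vikram, Yara, Chioma, Pia, and Hana), so the eccentricity of Sven is 2.

2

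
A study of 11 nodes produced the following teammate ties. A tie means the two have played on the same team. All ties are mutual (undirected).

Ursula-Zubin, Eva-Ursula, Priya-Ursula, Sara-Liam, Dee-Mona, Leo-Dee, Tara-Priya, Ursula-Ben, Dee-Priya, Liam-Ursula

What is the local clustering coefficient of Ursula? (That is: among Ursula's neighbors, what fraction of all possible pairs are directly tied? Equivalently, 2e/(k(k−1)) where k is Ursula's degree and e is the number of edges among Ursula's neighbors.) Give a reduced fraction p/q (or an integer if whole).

Ursula's neighbors: Ben, Eva, Liam, Priya, and Zubin (k = 5).
Possible neighbor pairs: C(5,2) = 10. Edges among them: none → e = 0.
Clustering(Ursula) = 0/10 = 0.

0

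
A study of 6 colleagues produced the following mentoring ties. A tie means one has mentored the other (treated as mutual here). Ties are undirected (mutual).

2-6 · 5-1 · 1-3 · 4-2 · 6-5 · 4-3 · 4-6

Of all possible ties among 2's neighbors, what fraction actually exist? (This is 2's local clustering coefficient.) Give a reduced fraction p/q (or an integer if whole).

1

2's neighbors: 4 and 6 (k = 2).
Possible neighbor pairs: C(2,2) = 1. Edges among them: 4–6 → e = 1.
Clustering(2) = 1/1.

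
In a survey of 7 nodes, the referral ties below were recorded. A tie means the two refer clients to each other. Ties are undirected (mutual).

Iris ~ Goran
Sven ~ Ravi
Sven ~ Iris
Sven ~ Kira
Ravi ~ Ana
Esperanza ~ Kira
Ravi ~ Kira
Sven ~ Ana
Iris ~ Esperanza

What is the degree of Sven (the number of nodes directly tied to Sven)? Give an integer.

4

Sven is directly tied to Ana, Iris, Kira, and Ravi. That is 4 neighbors, so the degree of Sven is 4.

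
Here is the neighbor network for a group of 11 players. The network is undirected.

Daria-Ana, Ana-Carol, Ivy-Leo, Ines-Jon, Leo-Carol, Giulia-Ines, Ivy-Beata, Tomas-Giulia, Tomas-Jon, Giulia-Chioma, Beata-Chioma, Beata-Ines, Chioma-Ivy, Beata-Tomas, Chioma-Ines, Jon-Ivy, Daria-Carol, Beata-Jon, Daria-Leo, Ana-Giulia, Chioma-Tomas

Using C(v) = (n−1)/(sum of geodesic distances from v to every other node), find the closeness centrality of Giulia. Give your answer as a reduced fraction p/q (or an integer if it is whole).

10/17

Distances from Giulia: Ana:1, Beata:2, Carol:2, Chioma:1, Daria:2, Ines:1, Ivy:2, Jon:2, Leo:3, Tomas:1. Sum = 17.
n = 11, so closeness = 10/17.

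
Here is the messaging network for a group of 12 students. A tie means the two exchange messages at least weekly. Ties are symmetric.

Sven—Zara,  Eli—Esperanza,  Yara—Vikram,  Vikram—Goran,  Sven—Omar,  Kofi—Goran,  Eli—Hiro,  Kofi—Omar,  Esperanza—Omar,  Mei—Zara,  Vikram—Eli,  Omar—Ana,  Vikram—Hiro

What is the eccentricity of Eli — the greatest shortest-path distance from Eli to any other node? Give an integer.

Distances from Eli: Ana:3, Esperanza:1, Goran:2, Hiro:1, Kofi:3, Mei:5, Omar:2, Sven:3, Vikram:1, Yara:2, Zara:4.
The largest is 5 (to Mei), so the eccentricity of Eli is 5.

5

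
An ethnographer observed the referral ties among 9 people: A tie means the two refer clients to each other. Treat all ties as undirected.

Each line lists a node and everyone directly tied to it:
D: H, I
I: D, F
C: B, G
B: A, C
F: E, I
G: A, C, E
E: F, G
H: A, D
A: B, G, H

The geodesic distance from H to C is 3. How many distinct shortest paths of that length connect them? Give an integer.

The shortest distance is 3. The length-3 paths are: H–A–G–C; H–A–B–C.
That gives 2 distinct shortest paths.

2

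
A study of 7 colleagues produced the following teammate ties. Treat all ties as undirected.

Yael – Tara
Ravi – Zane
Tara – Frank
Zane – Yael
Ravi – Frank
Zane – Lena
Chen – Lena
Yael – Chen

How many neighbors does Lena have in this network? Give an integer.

Lena is directly tied to Chen and Zane. That is 2 neighbors, so the degree of Lena is 2.

2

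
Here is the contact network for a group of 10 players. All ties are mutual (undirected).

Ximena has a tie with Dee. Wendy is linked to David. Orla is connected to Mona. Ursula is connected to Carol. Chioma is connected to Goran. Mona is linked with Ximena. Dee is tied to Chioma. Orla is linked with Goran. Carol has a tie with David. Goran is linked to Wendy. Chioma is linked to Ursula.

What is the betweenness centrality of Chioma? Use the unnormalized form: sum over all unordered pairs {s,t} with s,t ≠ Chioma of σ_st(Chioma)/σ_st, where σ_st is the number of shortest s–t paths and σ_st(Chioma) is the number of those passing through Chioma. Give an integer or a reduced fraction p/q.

43/3

Pairs whose geodesics pass through Chioma — Goran–Carol: 1/2; Goran–Ursula: 1; Goran–Dee: 1; Goran–Ximena: 1/2; Wendy–Ursula: 1/2; Wendy–Dee: 1; Wendy–Ximena: 1/2; David–Dee: 2/2; David–Ximena: 2/3; Carol–Dee: 1; Carol–Ximena: 1; Carol–Mona: 2/3; Carol–Orla: 1/2; Ursula–Dee: 1 … (+4 more pairs).
All other pairs contribute 0.
Summing the contributions gives betweenness(Chioma) = 43/3.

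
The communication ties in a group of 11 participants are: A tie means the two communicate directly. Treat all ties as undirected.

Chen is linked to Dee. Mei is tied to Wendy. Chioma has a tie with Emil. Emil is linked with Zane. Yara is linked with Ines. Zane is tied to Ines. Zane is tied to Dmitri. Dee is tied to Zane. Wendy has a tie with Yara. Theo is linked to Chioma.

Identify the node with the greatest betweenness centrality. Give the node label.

Unnormalized betweenness of each node: Chen:0, Chioma:9, Dee:9, Dmitri:0, Emil:16, Ines:21, Mei:0, Theo:0, Wendy:9, Yara:16, Zane:35.
Zane has the largest value, 35, making it the main broker — the node through which the most shortest paths run.

Zane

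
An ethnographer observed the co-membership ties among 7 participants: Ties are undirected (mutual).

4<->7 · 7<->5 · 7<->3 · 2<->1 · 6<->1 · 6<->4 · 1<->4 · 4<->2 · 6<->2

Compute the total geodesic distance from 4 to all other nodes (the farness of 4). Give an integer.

8

Distances from 4: 1:1, 2:1, 3:2, 5:2, 6:1, 7:1.
Sum = 1 + 1 + 2 + 2 + 1 + 1 = 8.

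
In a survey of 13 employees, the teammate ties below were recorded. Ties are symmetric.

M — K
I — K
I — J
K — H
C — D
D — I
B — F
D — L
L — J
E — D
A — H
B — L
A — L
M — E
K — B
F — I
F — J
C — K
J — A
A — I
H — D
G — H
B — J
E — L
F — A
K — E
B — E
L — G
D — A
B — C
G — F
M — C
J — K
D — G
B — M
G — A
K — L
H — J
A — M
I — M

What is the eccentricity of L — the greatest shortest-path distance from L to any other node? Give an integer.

Distances from L: A:1, B:1, C:2, D:1, E:1, F:2, G:1, H:2, I:2, J:1, K:1, M:2.
The largest is 2 (to F, H, I, C, and M), so the eccentricity of L is 2.

2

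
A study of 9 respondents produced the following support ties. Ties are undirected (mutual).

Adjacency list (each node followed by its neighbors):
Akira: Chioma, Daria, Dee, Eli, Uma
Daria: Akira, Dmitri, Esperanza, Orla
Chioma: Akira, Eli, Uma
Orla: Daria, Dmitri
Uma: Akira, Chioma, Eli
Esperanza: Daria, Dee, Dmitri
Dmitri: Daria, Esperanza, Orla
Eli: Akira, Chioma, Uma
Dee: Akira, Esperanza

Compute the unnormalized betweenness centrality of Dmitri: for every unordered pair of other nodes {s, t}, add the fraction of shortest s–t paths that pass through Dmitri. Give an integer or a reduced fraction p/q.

5/6

Pairs whose geodesics pass through Dmitri — Esperanza–Orla: 1/2; Orla–Dee: 1/3.
All other pairs contribute 0.
Summing the contributions gives betweenness(Dmitri) = 5/6.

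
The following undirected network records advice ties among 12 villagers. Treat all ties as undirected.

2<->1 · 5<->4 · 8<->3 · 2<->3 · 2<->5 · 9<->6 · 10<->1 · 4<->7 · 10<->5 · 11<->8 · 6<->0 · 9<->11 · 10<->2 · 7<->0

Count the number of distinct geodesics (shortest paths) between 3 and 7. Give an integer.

1

The shortest distance is 4, and the only length-4 path is 3–2–5–4–7. So there is exactly 1 shortest path.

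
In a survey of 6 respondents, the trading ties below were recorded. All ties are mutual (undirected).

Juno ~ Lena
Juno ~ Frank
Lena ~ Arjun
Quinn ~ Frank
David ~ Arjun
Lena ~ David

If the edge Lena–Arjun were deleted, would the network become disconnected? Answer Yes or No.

Even without that edge, Lena still reaches Arjun via Lena – David – Arjun, so the network stays connected. Not a bridge.

No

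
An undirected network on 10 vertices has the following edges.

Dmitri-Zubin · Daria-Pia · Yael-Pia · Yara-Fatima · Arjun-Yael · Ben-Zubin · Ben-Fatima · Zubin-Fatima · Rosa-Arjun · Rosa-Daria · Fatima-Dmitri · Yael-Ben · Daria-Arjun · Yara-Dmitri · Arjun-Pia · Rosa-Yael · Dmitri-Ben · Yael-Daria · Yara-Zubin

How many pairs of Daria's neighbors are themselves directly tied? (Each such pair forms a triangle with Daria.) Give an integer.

Daria's neighbors: Arjun, Pia, Rosa, and Yael.
Neighbor pairs that are themselves tied: Daria–Arjun–Pia; Daria–Arjun–Rosa; Daria–Arjun–Yael; Daria–Pia–Yael; Daria–Rosa–Yael. Each forms one triangle with Daria, for 5 in total.

5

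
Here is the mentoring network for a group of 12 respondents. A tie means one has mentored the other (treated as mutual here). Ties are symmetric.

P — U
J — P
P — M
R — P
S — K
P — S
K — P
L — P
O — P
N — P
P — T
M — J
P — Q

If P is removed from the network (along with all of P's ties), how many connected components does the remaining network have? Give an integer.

Without P, the remaining ties split the others into: {R}; {Q}; {J, M}; {U}; {K, S}; {T}; {N}; {L}; {O}.
That's 9 separate components.

9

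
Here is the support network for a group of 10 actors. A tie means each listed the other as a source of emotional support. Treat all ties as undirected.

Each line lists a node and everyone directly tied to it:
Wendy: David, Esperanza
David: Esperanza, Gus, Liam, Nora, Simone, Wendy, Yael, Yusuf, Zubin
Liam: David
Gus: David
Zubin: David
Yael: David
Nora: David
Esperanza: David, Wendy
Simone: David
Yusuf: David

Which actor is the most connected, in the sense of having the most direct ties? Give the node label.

David

Degrees — David:9, Esperanza:2, Gus:1, Liam:1, Nora:1, Simone:1, Wendy:2, Yael:1, Yusuf:1, Zubin:1.
The maximum is 9, attained only by David.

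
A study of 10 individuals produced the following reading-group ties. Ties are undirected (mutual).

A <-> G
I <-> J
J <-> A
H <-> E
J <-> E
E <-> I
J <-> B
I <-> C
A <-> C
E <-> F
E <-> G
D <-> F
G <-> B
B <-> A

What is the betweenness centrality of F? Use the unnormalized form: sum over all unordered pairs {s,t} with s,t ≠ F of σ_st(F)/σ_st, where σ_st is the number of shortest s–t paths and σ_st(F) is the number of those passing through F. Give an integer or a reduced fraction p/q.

Pairs whose geodesics pass through F — H–D: 1; I–D: 1; A–D: 2/2; G–D: 1; E–D: 1; J–D: 1; B–D: 2/2; D–C: 1.
All other pairs contribute 0.
Summing the contributions gives betweenness(F) = 8.

8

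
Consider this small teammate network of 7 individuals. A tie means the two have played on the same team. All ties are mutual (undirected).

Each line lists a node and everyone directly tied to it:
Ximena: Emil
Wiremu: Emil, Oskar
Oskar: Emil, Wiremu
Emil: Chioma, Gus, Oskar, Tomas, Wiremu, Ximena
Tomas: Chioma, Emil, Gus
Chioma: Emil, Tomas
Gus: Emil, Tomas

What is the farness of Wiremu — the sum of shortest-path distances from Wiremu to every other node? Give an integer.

10

Distances from Wiremu: Chioma:2, Emil:1, Gus:2, Oskar:1, Tomas:2, Ximena:2.
Sum = 2 + 1 + 2 + 1 + 2 + 2 = 10.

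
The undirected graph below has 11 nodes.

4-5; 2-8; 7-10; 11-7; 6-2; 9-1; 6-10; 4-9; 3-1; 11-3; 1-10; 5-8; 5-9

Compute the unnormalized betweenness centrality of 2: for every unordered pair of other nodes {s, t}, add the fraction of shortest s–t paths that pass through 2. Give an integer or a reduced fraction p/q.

5

Pairs whose geodesics pass through 2 — 11–8: 1/2; 7–8: 1; 10–8: 1; 6–8: 1; 6–5: 1; 6–4: 1/2.
All other pairs contribute 0.
Summing the contributions gives betweenness(2) = 5.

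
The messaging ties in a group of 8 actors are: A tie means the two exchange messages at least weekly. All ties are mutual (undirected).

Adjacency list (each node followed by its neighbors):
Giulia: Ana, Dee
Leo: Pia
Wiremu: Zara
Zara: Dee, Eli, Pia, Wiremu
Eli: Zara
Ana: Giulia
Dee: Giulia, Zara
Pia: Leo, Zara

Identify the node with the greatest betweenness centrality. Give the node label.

Unnormalized betweenness of each node: Ana:0, Dee:10, Eli:0, Giulia:6, Leo:0, Pia:6, Wiremu:0, Zara:17.
Zara has the largest value, 17, making it the main broker — the node through which the most shortest paths run.

Zara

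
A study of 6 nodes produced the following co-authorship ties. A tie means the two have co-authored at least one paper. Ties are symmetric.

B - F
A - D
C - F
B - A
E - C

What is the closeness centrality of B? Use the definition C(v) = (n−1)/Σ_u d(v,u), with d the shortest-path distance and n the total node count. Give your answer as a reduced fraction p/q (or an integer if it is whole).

5/9

Distances from B: A:1, C:2, D:2, E:3, F:1. Sum = 9.
n = 6, so closeness = 5/9.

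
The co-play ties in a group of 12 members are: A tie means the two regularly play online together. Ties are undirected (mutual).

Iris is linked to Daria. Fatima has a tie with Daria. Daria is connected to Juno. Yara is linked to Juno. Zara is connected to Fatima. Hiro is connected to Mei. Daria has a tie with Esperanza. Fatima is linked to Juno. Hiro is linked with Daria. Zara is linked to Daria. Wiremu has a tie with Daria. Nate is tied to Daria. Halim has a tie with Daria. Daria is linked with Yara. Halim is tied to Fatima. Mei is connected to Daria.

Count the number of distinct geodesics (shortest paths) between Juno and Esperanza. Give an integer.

The shortest distance is 2, and the only length-2 path is Juno–Daria–Esperanza. So there is exactly 1 shortest path.

1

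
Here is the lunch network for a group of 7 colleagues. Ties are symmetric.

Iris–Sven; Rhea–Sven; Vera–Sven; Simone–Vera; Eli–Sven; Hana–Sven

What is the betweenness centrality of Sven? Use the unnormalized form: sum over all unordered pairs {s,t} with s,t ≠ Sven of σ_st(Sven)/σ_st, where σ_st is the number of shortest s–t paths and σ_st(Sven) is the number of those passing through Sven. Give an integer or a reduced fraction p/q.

Pairs whose geodesics pass through Sven — Vera–Iris: 1; Vera–Eli: 1; Vera–Rhea: 1; Vera–Hana: 1; Iris–Eli: 1; Iris–Simone: 1; Iris–Rhea: 1; Iris–Hana: 1; Eli–Simone: 1; Eli–Rhea: 1; Eli–Hana: 1; Simone–Rhea: 1; Simone–Hana: 1; Rhea–Hana: 1.
All other pairs contribute 0.
Summing the contributions gives betweenness(Sven) = 14.

14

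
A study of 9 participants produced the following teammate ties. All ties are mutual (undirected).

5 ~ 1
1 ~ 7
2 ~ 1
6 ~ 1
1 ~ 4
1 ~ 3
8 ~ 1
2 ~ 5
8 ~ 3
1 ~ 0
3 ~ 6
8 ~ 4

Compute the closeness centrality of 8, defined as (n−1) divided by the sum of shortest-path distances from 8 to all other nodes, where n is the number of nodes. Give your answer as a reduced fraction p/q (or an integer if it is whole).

Distances from 8: 0:2, 1:1, 2:2, 3:1, 4:1, 5:2, 6:2, 7:2. Sum = 13.
n = 9, so closeness = 8/13.

8/13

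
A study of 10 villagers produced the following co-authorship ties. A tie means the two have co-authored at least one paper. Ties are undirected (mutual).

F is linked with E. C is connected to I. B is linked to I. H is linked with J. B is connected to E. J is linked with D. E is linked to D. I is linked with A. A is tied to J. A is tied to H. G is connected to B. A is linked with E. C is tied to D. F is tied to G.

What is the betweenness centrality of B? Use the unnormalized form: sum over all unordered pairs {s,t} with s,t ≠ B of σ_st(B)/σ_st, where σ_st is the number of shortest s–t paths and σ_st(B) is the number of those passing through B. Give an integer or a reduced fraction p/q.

Pairs whose geodesics pass through B — F–I: 2/3; A–G: 2/3; E–G: 1/2; E–I: 1/2; G–C: 1; G–I: 1; G–D: 1/2; G–J: 3/5; G–H: 2/3.
All other pairs contribute 0.
Summing the contributions gives betweenness(B) = 61/10.

61/10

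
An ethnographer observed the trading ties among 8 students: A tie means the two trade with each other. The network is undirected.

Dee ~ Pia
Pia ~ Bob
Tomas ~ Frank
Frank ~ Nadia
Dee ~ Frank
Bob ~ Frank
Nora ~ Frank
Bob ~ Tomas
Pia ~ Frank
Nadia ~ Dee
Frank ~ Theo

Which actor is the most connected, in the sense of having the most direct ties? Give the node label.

Frank

Degrees — Bob:3, Dee:3, Frank:7, Nadia:2, Nora:1, Pia:3, Theo:1, Tomas:2.
The maximum is 7, attained only by Frank.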